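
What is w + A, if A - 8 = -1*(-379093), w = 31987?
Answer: 411088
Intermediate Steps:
A = 379101 (A = 8 - 1*(-379093) = 8 + 379093 = 379101)
w + A = 31987 + 379101 = 411088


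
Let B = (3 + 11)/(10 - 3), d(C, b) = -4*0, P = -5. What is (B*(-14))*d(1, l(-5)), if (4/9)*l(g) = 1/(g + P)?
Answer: 0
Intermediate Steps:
l(g) = 9/(4*(-5 + g)) (l(g) = 9/(4*(g - 5)) = 9/(4*(-5 + g)))
d(C, b) = 0
B = 2 (B = 14/7 = 14*(⅐) = 2)
(B*(-14))*d(1, l(-5)) = (2*(-14))*0 = -28*0 = 0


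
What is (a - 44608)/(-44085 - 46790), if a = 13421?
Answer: 31187/90875 ≈ 0.34319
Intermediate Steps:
(a - 44608)/(-44085 - 46790) = (13421 - 44608)/(-44085 - 46790) = -31187/(-90875) = -31187*(-1/90875) = 31187/90875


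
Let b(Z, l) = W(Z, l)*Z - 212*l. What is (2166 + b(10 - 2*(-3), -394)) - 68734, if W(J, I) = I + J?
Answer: 10912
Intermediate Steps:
b(Z, l) = -212*l + Z*(Z + l) (b(Z, l) = (l + Z)*Z - 212*l = (Z + l)*Z - 212*l = Z*(Z + l) - 212*l = -212*l + Z*(Z + l))
(2166 + b(10 - 2*(-3), -394)) - 68734 = (2166 + (-212*(-394) + (10 - 2*(-3))*((10 - 2*(-3)) - 394))) - 68734 = (2166 + (83528 + (10 + 6)*((10 + 6) - 394))) - 68734 = (2166 + (83528 + 16*(16 - 394))) - 68734 = (2166 + (83528 + 16*(-378))) - 68734 = (2166 + (83528 - 6048)) - 68734 = (2166 + 77480) - 68734 = 79646 - 68734 = 10912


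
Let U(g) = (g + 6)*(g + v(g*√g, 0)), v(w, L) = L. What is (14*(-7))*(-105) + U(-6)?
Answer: 10290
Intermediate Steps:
U(g) = g*(6 + g) (U(g) = (g + 6)*(g + 0) = (6 + g)*g = g*(6 + g))
(14*(-7))*(-105) + U(-6) = (14*(-7))*(-105) - 6*(6 - 6) = -98*(-105) - 6*0 = 10290 + 0 = 10290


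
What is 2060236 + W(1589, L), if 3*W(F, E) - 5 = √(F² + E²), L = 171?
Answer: 6180713/3 + √2554162/3 ≈ 2.0608e+6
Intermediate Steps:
W(F, E) = 5/3 + √(E² + F²)/3 (W(F, E) = 5/3 + √(F² + E²)/3 = 5/3 + √(E² + F²)/3)
2060236 + W(1589, L) = 2060236 + (5/3 + √(171² + 1589²)/3) = 2060236 + (5/3 + √(29241 + 2524921)/3) = 2060236 + (5/3 + √2554162/3) = 6180713/3 + √2554162/3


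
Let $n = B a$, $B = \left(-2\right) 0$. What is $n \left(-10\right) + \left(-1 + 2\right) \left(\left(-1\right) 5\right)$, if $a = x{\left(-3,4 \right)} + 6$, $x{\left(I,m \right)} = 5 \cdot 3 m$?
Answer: $-5$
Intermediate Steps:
$x{\left(I,m \right)} = 15 m$
$a = 66$ ($a = 15 \cdot 4 + 6 = 60 + 6 = 66$)
$B = 0$
$n = 0$ ($n = 0 \cdot 66 = 0$)
$n \left(-10\right) + \left(-1 + 2\right) \left(\left(-1\right) 5\right) = 0 \left(-10\right) + \left(-1 + 2\right) \left(\left(-1\right) 5\right) = 0 + 1 \left(-5\right) = 0 - 5 = -5$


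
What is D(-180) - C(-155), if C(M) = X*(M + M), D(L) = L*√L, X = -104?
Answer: -32240 - 1080*I*√5 ≈ -32240.0 - 2415.0*I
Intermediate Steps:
D(L) = L^(3/2)
C(M) = -208*M (C(M) = -104*(M + M) = -208*M)
D(-180) - C(-155) = (-180)^(3/2) - (-208)*(-155) = -1080*I*√5 - 1*32240 = -1080*I*√5 - 32240 = -32240 - 1080*I*√5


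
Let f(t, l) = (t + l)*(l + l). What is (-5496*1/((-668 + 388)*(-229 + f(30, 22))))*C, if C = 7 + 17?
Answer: 16488/72065 ≈ 0.22879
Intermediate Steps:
f(t, l) = 2*l*(l + t) (f(t, l) = (l + t)*(2*l) = 2*l*(l + t))
C = 24
(-5496*1/((-668 + 388)*(-229 + f(30, 22))))*C = -5496*1/((-668 + 388)*(-229 + 2*22*(22 + 30)))*24 = -5496*(-1/(280*(-229 + 2*22*52)))*24 = -5496*(-1/(280*(-229 + 2288)))*24 = -5496/((-280*2059))*24 = -5496/(-576520)*24 = -5496*(-1/576520)*24 = (687/72065)*24 = 16488/72065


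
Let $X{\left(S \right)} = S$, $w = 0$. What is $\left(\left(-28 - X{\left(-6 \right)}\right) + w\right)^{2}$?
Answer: $484$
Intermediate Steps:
$\left(\left(-28 - X{\left(-6 \right)}\right) + w\right)^{2} = \left(\left(-28 - -6\right) + 0\right)^{2} = \left(\left(-28 + 6\right) + 0\right)^{2} = \left(-22 + 0\right)^{2} = \left(-22\right)^{2} = 484$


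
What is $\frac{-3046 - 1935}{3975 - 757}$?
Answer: $- \frac{4981}{3218} \approx -1.5479$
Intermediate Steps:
$\frac{-3046 - 1935}{3975 - 757} = \frac{-3046 - 1935}{3218} = \left(-4981\right) \frac{1}{3218} = - \frac{4981}{3218}$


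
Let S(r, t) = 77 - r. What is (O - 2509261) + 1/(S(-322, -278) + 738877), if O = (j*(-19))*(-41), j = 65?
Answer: -1817603194775/739276 ≈ -2.4586e+6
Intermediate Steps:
O = 50635 (O = (65*(-19))*(-41) = -1235*(-41) = 50635)
(O - 2509261) + 1/(S(-322, -278) + 738877) = (50635 - 2509261) + 1/((77 - 1*(-322)) + 738877) = -2458626 + 1/((77 + 322) + 738877) = -2458626 + 1/(399 + 738877) = -2458626 + 1/739276 = -1817603194775/739276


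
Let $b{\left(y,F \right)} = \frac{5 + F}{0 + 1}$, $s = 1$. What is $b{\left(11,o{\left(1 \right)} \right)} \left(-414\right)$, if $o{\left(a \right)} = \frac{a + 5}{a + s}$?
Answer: $-3312$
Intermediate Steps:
$o{\left(a \right)} = \frac{5 + a}{1 + a}$ ($o{\left(a \right)} = \frac{a + 5}{a + 1} = \frac{5 + a}{1 + a}$)
$b{\left(y,F \right)} = 5 + F$ ($b{\left(y,F \right)} = \frac{5 + F}{1} = \left(5 + F\right) 1 = 5 + F$)
$b{\left(11,o{\left(1 \right)} \right)} \left(-414\right) = \left(5 + \frac{5 + 1}{1 + 1}\right) \left(-414\right) = \left(5 + \frac{1}{2} \cdot 6\right) \left(-414\right) = \left(5 + 3\right) \left(-414\right) = 8 \left(-414\right) = -3312$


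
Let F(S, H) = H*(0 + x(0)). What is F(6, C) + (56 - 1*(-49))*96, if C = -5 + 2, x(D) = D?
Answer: 10080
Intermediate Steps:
C = -3
F(S, H) = 0 (F(S, H) = H*(0 + 0) = H*0 = 0)
F(6, C) + (56 - 1*(-49))*96 = 0 + (56 - 1*(-49))*96 = 0 + (56 + 49)*96 = 0 + 105*96 = 0 + 10080 = 10080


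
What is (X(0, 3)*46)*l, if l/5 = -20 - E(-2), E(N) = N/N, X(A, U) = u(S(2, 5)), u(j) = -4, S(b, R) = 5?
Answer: 19320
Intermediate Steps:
X(A, U) = -4
E(N) = 1
l = -105 (l = 5*(-20 - 1*1) = 5*(-20 - 1) = 5*(-21) = -105)
(X(0, 3)*46)*l = -4*46*(-105) = -184*(-105) = 19320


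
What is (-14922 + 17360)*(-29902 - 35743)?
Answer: -160042510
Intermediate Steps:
(-14922 + 17360)*(-29902 - 35743) = 2438*(-65645) = -160042510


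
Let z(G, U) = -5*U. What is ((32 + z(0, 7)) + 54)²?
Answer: 2601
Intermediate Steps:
((32 + z(0, 7)) + 54)² = ((32 - 5*7) + 54)² = ((32 - 35) + 54)² = (-3 + 54)² = 51² = 2601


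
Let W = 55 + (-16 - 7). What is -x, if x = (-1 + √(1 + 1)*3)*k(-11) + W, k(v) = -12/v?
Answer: -340/11 - 36*√2/11 ≈ -35.537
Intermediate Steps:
W = 32 (W = 55 - 23 = 32)
x = 340/11 + 36*√2/11 (x = (-1 + √(1 + 1)*3)*(-12/(-11)) + 32 = (-1 + √2*3)*(-12*(-1/11)) + 32 = (-1 + 3*√2)*(12/11) + 32 = (-12/11 + 36*√2/11) + 32 = 340/11 + 36*√2/11 ≈ 35.537)
-x = -(340/11 + 36*√2/11) = -340/11 - 36*√2/11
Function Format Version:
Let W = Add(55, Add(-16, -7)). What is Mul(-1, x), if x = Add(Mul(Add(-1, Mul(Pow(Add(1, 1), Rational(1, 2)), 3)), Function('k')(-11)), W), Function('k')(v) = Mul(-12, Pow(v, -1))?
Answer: Add(Rational(-340, 11), Mul(Rational(-36, 11), Pow(2, Rational(1, 2)))) ≈ -35.537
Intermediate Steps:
W = 32 (W = Add(55, -23) = 32)
x = Add(Rational(340, 11), Mul(Rational(36, 11), Pow(2, Rational(1, 2)))) (x = Add(Mul(Add(-1, Mul(Pow(Add(1, 1), Rational(1, 2)), 3)), Mul(-12, Pow(-11, -1))), 32) = Add(Mul(Add(-1, Mul(Pow(2, Rational(1, 2)), 3)), Mul(-12, Rational(-1, 11))), 32) = Add(Mul(Add(-1, Mul(3, Pow(2, Rational(1, 2)))), Rational(12, 11)), 32) = Add(Add(Rational(-12, 11), Mul(Rational(36, 11), Pow(2, Rational(1, 2)))), 32) = Add(Rational(340, 11), Mul(Rational(36, 11), Pow(2, Rational(1, 2)))) ≈ 35.537)
Mul(-1, x) = Mul(-1, Add(Rational(340, 11), Mul(Rational(36, 11), Pow(2, Rational(1, 2))))) = Add(Rational(-340, 11), Mul(Rational(-36, 11), Pow(2, Rational(1, 2))))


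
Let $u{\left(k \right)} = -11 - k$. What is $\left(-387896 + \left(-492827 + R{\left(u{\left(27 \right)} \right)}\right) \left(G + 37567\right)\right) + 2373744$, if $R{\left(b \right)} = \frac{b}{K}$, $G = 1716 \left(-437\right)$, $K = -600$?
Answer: $\frac{4212659202109}{12} \approx 3.5105 \cdot 10^{11}$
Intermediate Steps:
$G = -749892$
$R{\left(b \right)} = - \frac{b}{600}$ ($R{\left(b \right)} = \frac{b}{-600} = b \left(- \frac{1}{600}\right) = - \frac{b}{600}$)
$\left(-387896 + \left(-492827 + R{\left(u{\left(27 \right)} \right)}\right) \left(G + 37567\right)\right) + 2373744 = \left(-387896 + \left(-492827 - \frac{-11 - 27}{600}\right) \left(-749892 + 37567\right)\right) + 2373744 = \left(-387896 + \left(-492827 - \frac{-11 - 27}{600}\right) \left(-712325\right)\right) + 2373744 = \left(-387896 + \left(-492827 - - \frac{19}{300}\right) \left(-712325\right)\right) + 2373744 = \left(-387896 + \left(-492827 + \frac{19}{300}\right) \left(-712325\right)\right) + 2373744 = \left(-387896 - - \frac{4212635371933}{12}\right) + 2373744 = \left(-387896 + \frac{4212635371933}{12}\right) + 2373744 = \frac{4212630717181}{12} + 2373744 = \frac{4212659202109}{12}$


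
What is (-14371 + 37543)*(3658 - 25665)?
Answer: -509946204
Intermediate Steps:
(-14371 + 37543)*(3658 - 25665) = 23172*(-22007) = -509946204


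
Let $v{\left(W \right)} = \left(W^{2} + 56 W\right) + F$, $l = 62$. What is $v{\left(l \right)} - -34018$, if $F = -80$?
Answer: $41254$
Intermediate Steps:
$v{\left(W \right)} = -80 + W^{2} + 56 W$ ($v{\left(W \right)} = \left(W^{2} + 56 W\right) - 80 = -80 + W^{2} + 56 W$)
$v{\left(l \right)} - -34018 = \left(-80 + 62^{2} + 56 \cdot 62\right) - -34018 = \left(-80 + 3844 + 3472\right) + 34018 = 7236 + 34018 = 41254$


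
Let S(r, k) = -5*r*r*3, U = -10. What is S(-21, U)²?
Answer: 43758225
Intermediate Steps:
S(r, k) = -15*r² (S(r, k) = -5*r²*3 = -15*r²)
S(-21, U)² = (-15*(-21)²)² = (-15*441)² = (-6615)² = 43758225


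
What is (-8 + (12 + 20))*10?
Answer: 240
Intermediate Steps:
(-8 + (12 + 20))*10 = (-8 + 32)*10 = 24*10 = 240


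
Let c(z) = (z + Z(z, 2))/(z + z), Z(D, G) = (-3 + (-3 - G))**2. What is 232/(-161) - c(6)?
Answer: -7027/966 ≈ -7.2743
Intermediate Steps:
Z(D, G) = (-6 - G)**2
c(z) = (64 + z)/(2*z) (c(z) = (z + (6 + 2)**2)/(z + z) = (z + 8**2)/((2*z)) = (z + 64)*(1/(2*z)) = (64 + z)*(1/(2*z)) = (64 + z)/(2*z))
232/(-161) - c(6) = 232/(-161) - (64 + 6)/(2*6) = 232*(-1/161) - 70/(2*6) = -232/161 - 1*35/6 = -232/161 - 35/6 = -7027/966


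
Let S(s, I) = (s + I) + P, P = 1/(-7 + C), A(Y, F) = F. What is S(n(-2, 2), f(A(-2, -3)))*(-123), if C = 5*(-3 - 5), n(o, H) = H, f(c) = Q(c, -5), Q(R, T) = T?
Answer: 17466/47 ≈ 371.62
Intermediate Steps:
f(c) = -5
C = -40 (C = 5*(-8) = -40)
P = -1/47 (P = 1/(-7 - 40) = 1/(-47) = -1/47 ≈ -0.021277)
S(s, I) = -1/47 + I + s (S(s, I) = (s + I) - 1/47 = (I + s) - 1/47 = -1/47 + I + s)
S(n(-2, 2), f(A(-2, -3)))*(-123) = (-1/47 - 5 + 2)*(-123) = -142/47*(-123) = 17466/47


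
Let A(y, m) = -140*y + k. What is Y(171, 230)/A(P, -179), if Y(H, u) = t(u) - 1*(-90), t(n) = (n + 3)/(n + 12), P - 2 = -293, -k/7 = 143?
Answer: 22013/9616838 ≈ 0.0022890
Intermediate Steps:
k = -1001 (k = -7*143 = -1001)
P = -291 (P = 2 - 293 = -291)
t(n) = (3 + n)/(12 + n)
A(y, m) = -1001 - 140*y (A(y, m) = -140*y - 1001 = -1001 - 140*y)
Y(H, u) = 90 + (3 + u)/(12 + u) (Y(H, u) = (3 + u)/(12 + u) - 1*(-90) = (3 + u)/(12 + u) + 90 = 90 + (3 + u)/(12 + u))
Y(171, 230)/A(P, -179) = ((1083 + 91*230)/(12 + 230))/(-1001 - 140*(-291)) = ((1083 + 20930)/242)/(-1001 + 40740) = ((1/242)*22013)/39739 = (22013/242)*(1/39739) = 22013/9616838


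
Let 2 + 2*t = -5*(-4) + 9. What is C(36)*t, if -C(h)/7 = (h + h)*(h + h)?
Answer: -489888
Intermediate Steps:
C(h) = -28*h² (C(h) = -7*(h + h)*(h + h) = -7*2*h*2*h = -28*h²)
t = 27/2 (t = -1 + (-5*(-4) + 9)/2 = -1 + (20 + 9)/2 = -1 + (½)*29 = -1 + 29/2 = 27/2 ≈ 13.500)
C(36)*t = -28*36²*(27/2) = -28*1296*(27/2) = -36288*27/2 = -489888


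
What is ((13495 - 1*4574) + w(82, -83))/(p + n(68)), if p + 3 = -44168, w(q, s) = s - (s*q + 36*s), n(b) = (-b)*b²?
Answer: -18632/358603 ≈ -0.051957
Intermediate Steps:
n(b) = -b³
w(q, s) = -35*s - q*s (w(q, s) = s - (q*s + 36*s) = s - (36*s + q*s) = s + (-36*s - q*s) = -35*s - q*s)
p = -44171 (p = -3 - 44168 = -44171)
((13495 - 1*4574) + w(82, -83))/(p + n(68)) = ((13495 - 1*4574) - 1*(-83)*(35 + 82))/(-44171 - 1*68³) = ((13495 - 4574) - 1*(-83)*117)/(-44171 - 1*314432) = (8921 + 9711)/(-44171 - 314432) = 18632/(-358603) = 18632*(-1/358603) = -18632/358603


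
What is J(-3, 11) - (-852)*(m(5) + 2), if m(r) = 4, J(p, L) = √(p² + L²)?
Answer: 5112 + √130 ≈ 5123.4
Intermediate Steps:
J(p, L) = √(L² + p²)
J(-3, 11) - (-852)*(m(5) + 2) = √(11² + (-3)²) - (-852)*(4 + 2) = √(121 + 9) - (-852)*6 = √130 - 142*(-36) = √130 + 5112 = 5112 + √130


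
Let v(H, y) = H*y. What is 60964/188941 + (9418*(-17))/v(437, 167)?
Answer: -25801495990/13788725239 ≈ -1.8712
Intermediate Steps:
60964/188941 + (9418*(-17))/v(437, 167) = 60964/188941 + (9418*(-17))/((437*167)) = 60964*(1/188941) - 160106/72979 = 60964/188941 - 160106*1/72979 = 60964/188941 - 160106/72979 = -25801495990/13788725239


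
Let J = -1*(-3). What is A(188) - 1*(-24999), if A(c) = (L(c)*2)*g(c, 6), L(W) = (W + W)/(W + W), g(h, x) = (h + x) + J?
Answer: 25393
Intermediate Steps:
J = 3
g(h, x) = 3 + h + x (g(h, x) = (h + x) + 3 = 3 + h + x)
L(W) = 1 (L(W) = (2*W)/((2*W)) = (2*W)*(1/(2*W)) = 1)
A(c) = 18 + 2*c (A(c) = (1*2)*(3 + c + 6) = 2*(9 + c) = 18 + 2*c)
A(188) - 1*(-24999) = (18 + 2*188) - 1*(-24999) = (18 + 376) + 24999 = 394 + 24999 = 25393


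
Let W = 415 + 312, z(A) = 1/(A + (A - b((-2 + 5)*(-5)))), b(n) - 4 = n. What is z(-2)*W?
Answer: 727/7 ≈ 103.86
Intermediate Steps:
b(n) = 4 + n
z(A) = 1/(11 + 2*A) (z(A) = 1/(A + (A - (4 + (-2 + 5)*(-5)))) = 1/(A + (A - (4 + 3*(-5)))) = 1/(A + (A - (4 - 15))) = 1/(A + (A - 1*(-11))) = 1/(A + (A + 11)) = 1/(A + (11 + A)) = 1/(11 + 2*A))
W = 727
z(-2)*W = 727/(11 + 2*(-2)) = 727/(11 - 4) = 727/7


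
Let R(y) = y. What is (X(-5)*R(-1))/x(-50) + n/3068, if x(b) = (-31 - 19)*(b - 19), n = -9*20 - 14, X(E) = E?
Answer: -16349/264615 ≈ -0.061784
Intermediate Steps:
n = -194 (n = -180 - 14 = -194)
x(b) = 950 - 50*b (x(b) = -50*(-19 + b) = 950 - 50*b)
(X(-5)*R(-1))/x(-50) + n/3068 = (-5*(-1))/(950 - 50*(-50)) - 194/3068 = 5/(950 + 2500) - 194*1/3068 = 5/3450 - 97/1534 = 5*(1/3450) - 97/1534 = 1/690 - 97/1534 = -16349/264615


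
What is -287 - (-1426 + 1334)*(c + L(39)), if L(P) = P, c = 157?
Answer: 17745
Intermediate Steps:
-287 - (-1426 + 1334)*(c + L(39)) = -287 - (-1426 + 1334)*(157 + 39) = -287 - (-92)*196 = -287 - 1*(-18032) = -287 + 18032 = 17745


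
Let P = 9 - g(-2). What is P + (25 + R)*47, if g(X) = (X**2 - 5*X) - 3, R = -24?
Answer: 45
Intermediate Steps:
g(X) = -3 + X**2 - 5*X
P = -2 (P = 9 - (-3 + (-2)**2 - 5*(-2)) = 9 - (-3 + 4 + 10) = 9 - 1*11 = 9 - 11 = -2)
P + (25 + R)*47 = -2 + (25 - 24)*47 = -2 + 1*47 = -2 + 47 = 45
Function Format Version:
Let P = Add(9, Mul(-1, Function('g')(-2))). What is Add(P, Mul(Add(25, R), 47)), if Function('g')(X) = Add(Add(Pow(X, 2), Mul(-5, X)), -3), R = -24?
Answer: 45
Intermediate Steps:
Function('g')(X) = Add(-3, Pow(X, 2), Mul(-5, X))
P = -2 (P = Add(9, Mul(-1, Add(-3, Pow(-2, 2), Mul(-5, -2)))) = Add(9, Mul(-1, Add(-3, 4, 10))) = Add(9, Mul(-1, 11)) = Add(9, -11) = -2)
Add(P, Mul(Add(25, R), 47)) = Add(-2, Mul(Add(25, -24), 47)) = Add(-2, Mul(1, 47)) = Add(-2, 47) = 45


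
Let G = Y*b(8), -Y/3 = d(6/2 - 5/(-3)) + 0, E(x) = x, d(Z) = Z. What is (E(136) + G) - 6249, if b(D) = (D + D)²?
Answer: -9697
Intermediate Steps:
b(D) = 4*D² (b(D) = (2*D)² = 4*D²)
Y = -14 (Y = -3*((6/2 - 5/(-3)) + 0) = -3*((6*(½) - 5*(-⅓)) + 0) = -3*((3 + 5/3) + 0) = -3*(14/3 + 0) = -3*14/3 = -14)
G = -3584 (G = -56*8² = -56*64 = -14*256 = -3584)
(E(136) + G) - 6249 = (136 - 3584) - 6249 = -3448 - 6249 = -9697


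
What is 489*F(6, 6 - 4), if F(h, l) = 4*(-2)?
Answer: -3912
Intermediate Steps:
F(h, l) = -8
489*F(6, 6 - 4) = 489*(-8) = -3912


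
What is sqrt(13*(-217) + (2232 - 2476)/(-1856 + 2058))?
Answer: I*sqrt(28789343)/101 ≈ 53.124*I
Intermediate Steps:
sqrt(13*(-217) + (2232 - 2476)/(-1856 + 2058)) = sqrt(-2821 - 244/202) = sqrt(-2821 - 244*1/202) = sqrt(-2821 - 122/101) = sqrt(-285043/101) = I*sqrt(28789343)/101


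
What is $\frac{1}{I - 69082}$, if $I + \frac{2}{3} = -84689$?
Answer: $- \frac{3}{461315} \approx -6.5031 \cdot 10^{-6}$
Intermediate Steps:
$I = - \frac{254069}{3}$ ($I = - \frac{2}{3} - 84689 = - \frac{254069}{3} \approx -84690.0$)
$\frac{1}{I - 69082} = \frac{1}{- \frac{254069}{3} - 69082} = \frac{1}{- \frac{461315}{3}} = - \frac{3}{461315}$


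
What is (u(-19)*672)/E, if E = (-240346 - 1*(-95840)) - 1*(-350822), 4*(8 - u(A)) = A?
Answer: 238/5731 ≈ 0.041529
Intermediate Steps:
u(A) = 8 - A/4
E = 206316 (E = (-240346 + 95840) + 350822 = -144506 + 350822 = 206316)
(u(-19)*672)/E = ((8 - ¼*(-19))*672)/206316 = ((8 + 19/4)*672)*(1/206316) = ((51/4)*672)*(1/206316) = 8568*(1/206316) = 238/5731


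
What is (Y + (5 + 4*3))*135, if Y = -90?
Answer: -9855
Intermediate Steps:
(Y + (5 + 4*3))*135 = (-90 + (5 + 4*3))*135 = (-90 + (5 + 12))*135 = (-90 + 17)*135 = -73*135 = -9855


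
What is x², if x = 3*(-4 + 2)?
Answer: 36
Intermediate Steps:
x = -6 (x = 3*(-2) = -6)
x² = (-6)² = 36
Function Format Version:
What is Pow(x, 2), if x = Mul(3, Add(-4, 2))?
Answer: 36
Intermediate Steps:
x = -6 (x = Mul(3, -2) = -6)
Pow(x, 2) = Pow(-6, 2) = 36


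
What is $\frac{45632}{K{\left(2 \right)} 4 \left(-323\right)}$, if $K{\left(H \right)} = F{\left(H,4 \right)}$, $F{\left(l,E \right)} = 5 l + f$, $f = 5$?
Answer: $- \frac{11408}{4845} \approx -2.3546$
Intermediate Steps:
$F{\left(l,E \right)} = 5 + 5 l$ ($F{\left(l,E \right)} = 5 l + 5 = 5 + 5 l$)
$K{\left(H \right)} = 5 + 5 H$
$\frac{45632}{K{\left(2 \right)} 4 \left(-323\right)} = \frac{45632}{\left(5 + 5 \cdot 2\right) 4 \left(-323\right)} = \frac{45632}{\left(5 + 10\right) 4 \left(-323\right)} = \frac{45632}{15 \cdot 4 \left(-323\right)} = \frac{45632}{60 \left(-323\right)} = \frac{45632}{-19380} = 45632 \left(- \frac{1}{19380}\right) = - \frac{11408}{4845}$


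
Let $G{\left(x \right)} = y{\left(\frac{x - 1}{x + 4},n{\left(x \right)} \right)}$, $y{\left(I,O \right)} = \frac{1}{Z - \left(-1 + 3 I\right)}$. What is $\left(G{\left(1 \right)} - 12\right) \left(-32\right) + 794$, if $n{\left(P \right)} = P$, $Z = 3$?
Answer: $1170$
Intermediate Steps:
$y{\left(I,O \right)} = \frac{1}{4 - 3 I}$ ($y{\left(I,O \right)} = \frac{1}{3 - \left(-1 + 3 I\right)} = \frac{1}{4 - 3 I}$)
$G{\left(x \right)} = \frac{1}{4 - \frac{3 \left(-1 + x\right)}{4 + x}}$ ($G{\left(x \right)} = \frac{1}{4 - 3 \frac{x - 1}{x + 4}} = \frac{1}{4 - 3 \frac{-1 + x}{4 + x}} = \frac{1}{4 - \frac{3 \left(-1 + x\right)}{4 + x}}$)
$\left(G{\left(1 \right)} - 12\right) \left(-32\right) + 794 = \left(\frac{4 + 1}{19 + 1} - 12\right) \left(-32\right) + 794 = \left(\frac{1}{20} \cdot 5 - 12\right) \left(-32\right) + 794 = \left(\frac{1}{4} - 12\right) \left(-32\right) + 794 = \left(- \frac{47}{4}\right) \left(-32\right) + 794 = 376 + 794 = 1170$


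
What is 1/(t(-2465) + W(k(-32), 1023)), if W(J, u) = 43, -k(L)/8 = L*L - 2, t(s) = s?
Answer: -1/2422 ≈ -0.00041288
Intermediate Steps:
k(L) = 16 - 8*L**2 (k(L) = -8*(L*L - 2) = -8*(L**2 - 2) = -8*(-2 + L**2) = 16 - 8*L**2)
1/(t(-2465) + W(k(-32), 1023)) = 1/(-2465 + 43) = 1/(-2422) = -1/2422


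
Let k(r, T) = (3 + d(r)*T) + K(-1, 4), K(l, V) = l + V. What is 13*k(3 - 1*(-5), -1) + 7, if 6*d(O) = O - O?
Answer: 85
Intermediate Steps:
d(O) = 0 (d(O) = (O - O)/6 = (⅙)*0 = 0)
K(l, V) = V + l
k(r, T) = 6 (k(r, T) = (3 + 0*T) + (4 - 1) = (3 + 0) + 3 = 3 + 3 = 6)
13*k(3 - 1*(-5), -1) + 7 = 13*6 + 7 = 78 + 7 = 85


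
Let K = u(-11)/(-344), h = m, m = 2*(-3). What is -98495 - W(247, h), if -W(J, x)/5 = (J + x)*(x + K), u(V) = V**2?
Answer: -36515205/344 ≈ -1.0615e+5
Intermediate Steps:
m = -6
h = -6
K = -121/344 (K = (-11)**2/(-344) = 121*(-1/344) = -121/344 ≈ -0.35174)
W(J, x) = -5*(-121/344 + x)*(J + x) (W(J, x) = -5*(J + x)*(x - 121/344) = -5*(J + x)*(-121/344 + x) = -5*(-121/344 + x)*(J + x))
-98495 - W(247, h) = -98495 - (-5*(-6)**2 + (605/344)*247 + (605/344)*(-6) - 5*247*(-6)) = -98495 - (-5*36 + 149435/344 - 1815/172 + 7410) = -98495 - (-180 + 149435/344 - 1815/172 + 7410) = -98495 - 1*2632925/344 = -98495 - 2632925/344 = -36515205/344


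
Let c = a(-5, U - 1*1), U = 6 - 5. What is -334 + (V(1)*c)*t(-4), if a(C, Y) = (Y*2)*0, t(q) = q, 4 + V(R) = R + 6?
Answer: -334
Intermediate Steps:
V(R) = 2 + R (V(R) = -4 + (R + 6) = -4 + (6 + R) = 2 + R)
U = 1
a(C, Y) = 0 (a(C, Y) = (2*Y)*0 = 0)
c = 0
-334 + (V(1)*c)*t(-4) = -334 + ((2 + 1)*0)*(-4) = -334 + (3*0)*(-4) = -334 + 0*(-4) = -334 + 0 = -334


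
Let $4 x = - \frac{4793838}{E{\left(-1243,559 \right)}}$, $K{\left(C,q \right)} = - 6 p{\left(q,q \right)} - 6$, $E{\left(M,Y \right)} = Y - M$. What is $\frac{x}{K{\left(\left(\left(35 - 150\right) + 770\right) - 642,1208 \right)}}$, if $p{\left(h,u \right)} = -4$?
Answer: $- \frac{798973}{21624} \approx -36.948$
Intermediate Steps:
$K{\left(C,q \right)} = 18$ ($K{\left(C,q \right)} = \left(-6\right) \left(-4\right) - 6 = 24 - 6 = 18$)
$x = - \frac{2396919}{3604}$ ($x = \frac{\left(-4793838\right) \frac{1}{559 - -1243}}{4} = \frac{\left(-4793838\right) \frac{1}{559 + 1243}}{4} = \frac{\left(-4793838\right) \frac{1}{1802}}{4} = \frac{1}{4} \left(- \frac{2396919}{901}\right) = - \frac{2396919}{3604} \approx -665.07$)
$\frac{x}{K{\left(\left(\left(35 - 150\right) + 770\right) - 642,1208 \right)}} = - \frac{2396919}{3604 \cdot 18} = \left(- \frac{2396919}{3604}\right) \frac{1}{18} = - \frac{798973}{21624}$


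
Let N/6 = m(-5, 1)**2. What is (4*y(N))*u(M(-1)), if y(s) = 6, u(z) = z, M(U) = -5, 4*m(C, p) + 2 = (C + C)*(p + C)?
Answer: -120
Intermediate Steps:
m(C, p) = -1/2 + C*(C + p)/2 (m(C, p) = -1/2 + ((C + C)*(p + C))/4 = -1/2 + ((2*C)*(C + p))/4 = -1/2 + (2*C*(C + p))/4 = -1/2 + C*(C + p)/2)
N = 1083/2 (N = 6*(-1/2 + (1/2)*(-5)**2 + (1/2)*(-5)*1)**2 = 6*(-1/2 + (1/2)*25 - 5/2)**2 = 6*(-1/2 + 25/2 - 5/2)**2 = 6*(19/2)**2 = 6*(361/4) = 1083/2 ≈ 541.50)
(4*y(N))*u(M(-1)) = (4*6)*(-5) = 24*(-5) = -120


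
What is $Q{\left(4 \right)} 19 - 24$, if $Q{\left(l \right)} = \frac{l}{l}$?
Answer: $-5$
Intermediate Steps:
$Q{\left(l \right)} = 1$
$Q{\left(4 \right)} 19 - 24 = 1 \cdot 19 - 24 = 19 - 24 = -5$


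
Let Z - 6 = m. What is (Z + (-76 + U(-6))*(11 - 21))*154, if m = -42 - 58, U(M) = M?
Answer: 111804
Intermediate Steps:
m = -100
Z = -94 (Z = 6 - 100 = -94)
(Z + (-76 + U(-6))*(11 - 21))*154 = (-94 + (-76 - 6)*(11 - 21))*154 = (-94 - 82*(-10))*154 = (-94 + 820)*154 = 726*154 = 111804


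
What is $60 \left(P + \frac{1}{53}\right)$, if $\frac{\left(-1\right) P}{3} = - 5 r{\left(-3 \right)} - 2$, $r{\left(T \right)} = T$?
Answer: $- \frac{123960}{53} \approx -2338.9$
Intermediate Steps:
$P = -39$ ($P = - 3 \left(\left(-5\right) \left(-3\right) - 2\right) = - 3 \left(15 - 2\right) = \left(-3\right) 13 = -39$)
$60 \left(P + \frac{1}{53}\right) = 60 \left(-39 + \frac{1}{53}\right) = 60 \left(- \frac{2066}{53}\right) = - \frac{123960}{53}$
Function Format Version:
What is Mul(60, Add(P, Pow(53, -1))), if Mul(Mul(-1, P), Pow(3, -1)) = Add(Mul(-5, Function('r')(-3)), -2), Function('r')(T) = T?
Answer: Rational(-123960, 53) ≈ -2338.9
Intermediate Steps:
P = -39 (P = Mul(-3, Add(Mul(-5, -3), -2)) = Mul(-3, Add(15, -2)) = Mul(-3, 13) = -39)
Mul(60, Add(P, Pow(53, -1))) = Mul(60, Add(-39, Pow(53, -1))) = Mul(60, Add(-39, Rational(1, 53))) = Mul(60, Rational(-2066, 53)) = Rational(-123960, 53)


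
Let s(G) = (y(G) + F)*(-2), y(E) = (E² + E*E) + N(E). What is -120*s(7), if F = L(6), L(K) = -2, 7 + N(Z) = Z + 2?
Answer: 23520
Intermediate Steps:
N(Z) = -5 + Z (N(Z) = -7 + (Z + 2) = -7 + (2 + Z) = -5 + Z)
y(E) = -5 + E + 2*E² (y(E) = (E² + E*E) + (-5 + E) = (E² + E²) + (-5 + E) = 2*E² + (-5 + E) = -5 + E + 2*E²)
F = -2
s(G) = 14 - 4*G² - 2*G (s(G) = ((-5 + G + 2*G²) - 2)*(-2) = (-7 + G + 2*G²)*(-2) = 14 - 4*G² - 2*G)
-120*s(7) = -120*(14 - 4*7² - 2*7) = -120*(14 - 4*49 - 14) = -120*(14 - 196 - 14) = -120*(-196) = 23520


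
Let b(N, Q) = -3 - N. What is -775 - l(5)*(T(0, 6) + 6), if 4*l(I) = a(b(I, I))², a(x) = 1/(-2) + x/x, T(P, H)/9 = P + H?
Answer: -3115/4 ≈ -778.75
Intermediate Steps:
T(P, H) = 9*H + 9*P (T(P, H) = 9*(P + H) = 9*(H + P) = 9*H + 9*P)
a(x) = ½ (a(x) = 1*(-½) + 1 = -½ + 1 = ½)
l(I) = 1/16 (l(I) = (½)²/4 = (¼)*(¼) = 1/16)
-775 - l(5)*(T(0, 6) + 6) = -775 - ((9*6 + 9*0) + 6)/16 = -775 - ((54 + 0) + 6)/16 = -775 - (54 + 6)/16 = -775 - 60/16 = -775 - 1*15/4 = -775 - 15/4 = -3115/4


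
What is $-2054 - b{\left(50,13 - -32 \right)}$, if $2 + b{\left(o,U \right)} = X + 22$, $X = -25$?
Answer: $-2049$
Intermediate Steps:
$b{\left(o,U \right)} = -5$ ($b{\left(o,U \right)} = -2 + \left(-25 + 22\right) = -2 - 3 = -5$)
$-2054 - b{\left(50,13 - -32 \right)} = -2054 - -5 = -2054 + 5 = -2049$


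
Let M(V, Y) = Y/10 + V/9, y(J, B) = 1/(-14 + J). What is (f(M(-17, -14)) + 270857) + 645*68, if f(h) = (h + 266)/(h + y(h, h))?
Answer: 36865878657/117169 ≈ 3.1464e+5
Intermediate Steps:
M(V, Y) = V/9 + Y/10 (M(V, Y) = Y*(⅒) + V*(⅑) = Y/10 + V/9 = V/9 + Y/10)
f(h) = (266 + h)/(h + 1/(-14 + h)) (f(h) = (h + 266)/(h + 1/(-14 + h)) = (266 + h)/(h + 1/(-14 + h)))
(f(M(-17, -14)) + 270857) + 645*68 = ((-14 + ((⅑)*(-17) + (⅒)*(-14)))*(266 + ((⅑)*(-17) + (⅒)*(-14)))/(1 + ((⅑)*(-17) + (⅒)*(-14))*(-14 + ((⅑)*(-17) + (⅒)*(-14)))) + 270857) + 645*68 = ((-14 + (-17/9 - 7/5))*(266 + (-17/9 - 7/5))/(1 + (-17/9 - 7/5)*(-14 + (-17/9 - 7/5))) + 270857) + 43860 = ((-14 - 148/45)*(266 - 148/45)/(1 - 148*(-14 - 148/45)/45) + 270857) + 43860 = (-778/45*(11822/45)/(1 - 148/45*(-778/45)) + 270857) + 43860 = (-778/45*(11822/45)/(1 + 115144/2025) + 270857) + 43860 = (-778/45*(11822/45)/(117169/2025) + 270857) + 43860 = ((2025/117169)*(-778/45)*(11822/45) + 270857) + 43860 = (-9197516/117169 + 270857) + 43860 = 31726846317/117169 + 43860 = 36865878657/117169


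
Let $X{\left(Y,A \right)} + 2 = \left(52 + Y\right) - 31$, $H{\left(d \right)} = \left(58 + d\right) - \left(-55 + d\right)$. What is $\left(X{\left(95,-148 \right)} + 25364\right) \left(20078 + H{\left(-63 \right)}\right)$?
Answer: $514426298$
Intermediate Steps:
$H{\left(d \right)} = 113$
$X{\left(Y,A \right)} = 19 + Y$ ($X{\left(Y,A \right)} = -2 + \left(\left(52 + Y\right) - 31\right) = -2 + \left(21 + Y\right) = 19 + Y$)
$\left(X{\left(95,-148 \right)} + 25364\right) \left(20078 + H{\left(-63 \right)}\right) = \left(\left(19 + 95\right) + 25364\right) \left(20078 + 113\right) = \left(114 + 25364\right) 20191 = 25478 \cdot 20191 = 514426298$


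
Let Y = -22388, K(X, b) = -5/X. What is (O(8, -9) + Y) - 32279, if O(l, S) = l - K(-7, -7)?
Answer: -382618/7 ≈ -54660.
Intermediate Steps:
O(l, S) = -5/7 + l (O(l, S) = l - (-5)/(-7) = l - (-5)*(-1)/7 = l - 1*5/7 = l - 5/7 = -5/7 + l)
(O(8, -9) + Y) - 32279 = ((-5/7 + 8) - 22388) - 32279 = (51/7 - 22388) - 32279 = -156665/7 - 32279 = -382618/7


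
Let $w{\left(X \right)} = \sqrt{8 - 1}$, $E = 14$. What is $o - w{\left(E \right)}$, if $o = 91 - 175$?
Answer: $-84 - \sqrt{7} \approx -86.646$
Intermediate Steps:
$o = -84$
$w{\left(X \right)} = \sqrt{7}$
$o - w{\left(E \right)} = -84 - \sqrt{7}$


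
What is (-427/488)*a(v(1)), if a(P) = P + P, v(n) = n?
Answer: -7/4 ≈ -1.7500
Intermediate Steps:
a(P) = 2*P
(-427/488)*a(v(1)) = (-427/488)*(2*1) = -427*1/488*2 = -7/8*2 = -7/4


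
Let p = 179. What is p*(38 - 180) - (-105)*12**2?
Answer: -10298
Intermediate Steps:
p*(38 - 180) - (-105)*12**2 = 179*(38 - 180) - (-105)*12**2 = 179*(-142) - (-105)*144 = -25418 - 1*(-15120) = -25418 + 15120 = -10298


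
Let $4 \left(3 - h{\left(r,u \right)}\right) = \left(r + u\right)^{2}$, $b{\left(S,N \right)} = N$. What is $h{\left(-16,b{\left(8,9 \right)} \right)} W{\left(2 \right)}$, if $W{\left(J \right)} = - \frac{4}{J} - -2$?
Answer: $0$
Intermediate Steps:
$h{\left(r,u \right)} = 3 - \frac{\left(r + u\right)^{2}}{4}$
$W{\left(J \right)} = 2 - \frac{4}{J}$ ($W{\left(J \right)} = - \frac{4}{J} + 2 = 2 - \frac{4}{J}$)
$h{\left(-16,b{\left(8,9 \right)} \right)} W{\left(2 \right)} = \left(3 - \frac{\left(-16 + 9\right)^{2}}{4}\right) \left(2 - \frac{4}{2}\right) = \left(3 - \frac{\left(-7\right)^{2}}{4}\right) \left(2 - 2\right) = \left(3 - \frac{49}{4}\right) \left(2 - 2\right) = \left(3 - \frac{49}{4}\right) 0 = \left(- \frac{37}{4}\right) 0 = 0$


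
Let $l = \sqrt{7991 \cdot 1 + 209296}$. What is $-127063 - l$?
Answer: $-127063 - 3 \sqrt{24143} \approx -1.2753 \cdot 10^{5}$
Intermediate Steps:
$l = 3 \sqrt{24143}$ ($l = \sqrt{7991 + 209296} = \sqrt{217287} = 3 \sqrt{24143} \approx 466.14$)
$-127063 - l = -127063 - 3 \sqrt{24143}$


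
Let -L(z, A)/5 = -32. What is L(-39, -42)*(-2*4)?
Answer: -1280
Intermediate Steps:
L(z, A) = 160 (L(z, A) = -5*(-32) = 160)
L(-39, -42)*(-2*4) = 160*(-2*4) = 160*(-8) = -1280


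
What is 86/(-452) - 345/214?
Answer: -21793/12091 ≈ -1.8024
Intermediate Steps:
86/(-452) - 345/214 = 86*(-1/452) - 345*1/214 = -43/226 - 345/214 = -21793/12091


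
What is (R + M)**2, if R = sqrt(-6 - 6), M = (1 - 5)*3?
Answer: 132 - 48*I*sqrt(3) ≈ 132.0 - 83.138*I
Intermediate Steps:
M = -12 (M = -4*3 = -12)
R = 2*I*sqrt(3) (R = sqrt(-12) = 2*I*sqrt(3) ≈ 3.4641*I)
(R + M)**2 = (2*I*sqrt(3) - 12)**2 = (-12 + 2*I*sqrt(3))**2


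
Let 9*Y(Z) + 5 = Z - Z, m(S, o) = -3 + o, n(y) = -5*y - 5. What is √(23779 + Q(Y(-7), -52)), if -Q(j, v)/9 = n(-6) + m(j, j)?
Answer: √23586 ≈ 153.58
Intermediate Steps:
n(y) = -5 - 5*y
Y(Z) = -5/9 (Y(Z) = -5/9 + (Z - Z)/9 = -5/9 + (⅑)*0 = -5/9 + 0 = -5/9)
Q(j, v) = -198 - 9*j (Q(j, v) = -9*((-5 - 5*(-6)) + (-3 + j)) = -9*((-5 + 30) + (-3 + j)) = -9*(25 + (-3 + j)) = -9*(22 + j) = -198 - 9*j)
√(23779 + Q(Y(-7), -52)) = √(23779 + (-198 - 9*(-5/9))) = √(23779 + (-198 + 5)) = √(23779 - 193) = √23586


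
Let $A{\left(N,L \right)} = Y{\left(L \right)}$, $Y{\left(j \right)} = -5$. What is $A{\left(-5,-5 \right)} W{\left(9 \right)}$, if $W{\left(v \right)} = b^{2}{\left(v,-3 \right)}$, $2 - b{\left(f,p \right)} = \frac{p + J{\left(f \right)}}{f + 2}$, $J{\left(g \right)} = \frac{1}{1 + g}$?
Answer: $- \frac{62001}{2420} \approx -25.62$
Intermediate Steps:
$b{\left(f,p \right)} = 2 - \frac{p + \frac{1}{1 + f}}{2 + f}$ ($b{\left(f,p \right)} = 2 - \frac{p + \frac{1}{1 + f}}{f + 2} = 2 - \frac{p + \frac{1}{1 + f}}{2 + f}$)
$A{\left(N,L \right)} = -5$
$W{\left(v \right)} = \frac{\left(-1 + \left(1 + v\right) \left(7 + 2 v\right)\right)^{2}}{\left(1 + v\right)^{2} \left(2 + v\right)^{2}}$ ($W{\left(v \right)} = \left(\frac{-1 + \left(1 + v\right) \left(4 - -3 + 2 v\right)}{\left(1 + v\right) \left(2 + v\right)}\right)^{2} = \left(\frac{-1 + \left(1 + v\right) \left(4 + 3 + 2 v\right)}{\left(1 + v\right) \left(2 + v\right)}\right)^{2} = \left(\frac{-1 + \left(1 + v\right) \left(7 + 2 v\right)}{\left(1 + v\right) \left(2 + v\right)}\right)^{2} = \frac{\left(-1 + \left(1 + v\right) \left(7 + 2 v\right)\right)^{2}}{\left(1 + v\right)^{2} \left(2 + v\right)^{2}}$)
$A{\left(-5,-5 \right)} W{\left(9 \right)} = - 5 \frac{\left(-1 + \left(1 + 9\right) \left(7 + 2 \cdot 9\right)\right)^{2}}{\left(1 + 9\right)^{2} \left(2 + 9\right)^{2}} = - 5 \frac{\left(-1 + 10 \left(7 + 18\right)\right)^{2}}{100 \cdot 121} = - 5 \cdot \frac{1}{100} \left(-1 + 10 \cdot 25\right)^{2} \cdot \frac{1}{121} = - 5 \cdot \frac{1}{100} \left(-1 + 250\right)^{2} \cdot \frac{1}{121} = - 5 \cdot \frac{1}{100} \cdot 249^{2} \cdot \frac{1}{121} = - 5 \cdot \frac{1}{100} \cdot 62001 \cdot \frac{1}{121} = \left(-5\right) \frac{62001}{12100} = - \frac{62001}{2420}$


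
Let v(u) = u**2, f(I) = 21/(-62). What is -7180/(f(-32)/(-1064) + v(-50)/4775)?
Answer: -12923885120/942973 ≈ -13705.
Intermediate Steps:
f(I) = -21/62 (f(I) = 21*(-1/62) = -21/62)
-7180/(f(-32)/(-1064) + v(-50)/4775) = -7180/(-21/62/(-1064) + (-50)**2/4775) = -7180/(-21/62*(-1/1064) + 2500*(1/4775)) = -7180/(3/9424 + 100/191) = -7180/942973/1799984 = -7180*1799984/942973 = -12923885120/942973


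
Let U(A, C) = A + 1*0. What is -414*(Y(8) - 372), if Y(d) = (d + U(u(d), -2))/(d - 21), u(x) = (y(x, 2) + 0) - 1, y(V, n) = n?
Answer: 2005830/13 ≈ 1.5429e+5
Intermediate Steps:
u(x) = 1 (u(x) = (2 + 0) - 1 = 2 - 1 = 1)
U(A, C) = A (U(A, C) = A + 0 = A)
Y(d) = (1 + d)/(-21 + d) (Y(d) = (d + 1)/(d - 21) = (1 + d)/(-21 + d))
-414*(Y(8) - 372) = -414*((1 + 8)/(-21 + 8) - 372) = -414*(9/(-13) - 372) = -414*(-1/13*9 - 372) = -414*(-9/13 - 372) = -414*(-4845/13) = 2005830/13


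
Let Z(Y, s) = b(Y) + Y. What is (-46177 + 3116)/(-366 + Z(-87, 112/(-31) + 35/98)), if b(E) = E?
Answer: 43061/540 ≈ 79.743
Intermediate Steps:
Z(Y, s) = 2*Y (Z(Y, s) = Y + Y = 2*Y)
(-46177 + 3116)/(-366 + Z(-87, 112/(-31) + 35/98)) = (-46177 + 3116)/(-366 + 2*(-87)) = -43061/(-366 - 174) = -43061/(-540) = -43061*(-1/540) = 43061/540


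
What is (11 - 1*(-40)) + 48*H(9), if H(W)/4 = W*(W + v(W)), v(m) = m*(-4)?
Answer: -46605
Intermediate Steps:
v(m) = -4*m
H(W) = -12*W² (H(W) = 4*(W*(W - 4*W)) = 4*(W*(-3*W)) = 4*(-3*W²) = -12*W²)
(11 - 1*(-40)) + 48*H(9) = (11 - 1*(-40)) + 48*(-12*9²) = (11 + 40) + 48*(-12*81) = 51 + 48*(-972) = 51 - 46656 = -46605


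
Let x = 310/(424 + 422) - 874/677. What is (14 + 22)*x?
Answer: -1059068/31819 ≈ -33.284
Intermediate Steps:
x = -264767/286371 (x = 310/846 - 874*1/677 = 310*(1/846) - 874/677 = 155/423 - 874/677 = -264767/286371 ≈ -0.92456)
(14 + 22)*x = (14 + 22)*(-264767/286371) = 36*(-264767/286371) = -1059068/31819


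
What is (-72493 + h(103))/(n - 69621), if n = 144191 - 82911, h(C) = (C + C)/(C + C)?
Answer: 72492/8341 ≈ 8.6910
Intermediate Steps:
h(C) = 1 (h(C) = (2*C)/((2*C)) = (2*C)*(1/(2*C)) = 1)
n = 61280
(-72493 + h(103))/(n - 69621) = (-72493 + 1)/(61280 - 69621) = -72492/(-8341) = -72492*(-1/8341) = 72492/8341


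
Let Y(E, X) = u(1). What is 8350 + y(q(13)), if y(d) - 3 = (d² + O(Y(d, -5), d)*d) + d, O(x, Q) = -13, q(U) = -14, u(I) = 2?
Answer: 8717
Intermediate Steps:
Y(E, X) = 2
y(d) = 3 + d² - 12*d (y(d) = 3 + ((d² - 13*d) + d) = 3 + (d² - 12*d) = 3 + d² - 12*d)
8350 + y(q(13)) = 8350 + (3 + (-14)² - 12*(-14)) = 8350 + (3 + 196 + 168) = 8350 + 367 = 8717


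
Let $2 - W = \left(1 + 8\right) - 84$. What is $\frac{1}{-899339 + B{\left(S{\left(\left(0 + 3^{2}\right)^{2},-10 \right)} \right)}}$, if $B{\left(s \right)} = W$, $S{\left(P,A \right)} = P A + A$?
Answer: $- \frac{1}{899262} \approx -1.112 \cdot 10^{-6}$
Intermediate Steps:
$S{\left(P,A \right)} = A + A P$ ($S{\left(P,A \right)} = A P + A = A + A P$)
$W = 77$ ($W = 2 - \left(\left(1 + 8\right) - 84\right) = 2 - \left(9 - 84\right) = 2 - -75 = 2 + 75 = 77$)
$B{\left(s \right)} = 77$
$\frac{1}{-899339 + B{\left(S{\left(\left(0 + 3^{2}\right)^{2},-10 \right)} \right)}} = \frac{1}{-899339 + 77} = \frac{1}{-899262} = - \frac{1}{899262}$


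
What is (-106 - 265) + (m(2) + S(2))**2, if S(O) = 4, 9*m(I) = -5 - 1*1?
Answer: -3239/9 ≈ -359.89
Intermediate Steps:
m(I) = -2/3 (m(I) = (-5 - 1*1)/9 = (-5 - 1)/9 = (1/9)*(-6) = -2/3)
(-106 - 265) + (m(2) + S(2))**2 = (-106 - 265) + (-2/3 + 4)**2 = -371 + (10/3)**2 = -371 + 100/9 = -3239/9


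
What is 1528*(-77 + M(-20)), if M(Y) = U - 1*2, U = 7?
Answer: -110016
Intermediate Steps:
M(Y) = 5 (M(Y) = 7 - 1*2 = 7 - 2 = 5)
1528*(-77 + M(-20)) = 1528*(-77 + 5) = 1528*(-72) = -110016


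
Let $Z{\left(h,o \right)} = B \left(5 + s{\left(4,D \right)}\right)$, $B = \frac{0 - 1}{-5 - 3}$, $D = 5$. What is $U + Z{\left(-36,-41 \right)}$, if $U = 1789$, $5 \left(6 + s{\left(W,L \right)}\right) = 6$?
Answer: $\frac{71561}{40} \approx 1789.0$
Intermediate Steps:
$s{\left(W,L \right)} = - \frac{24}{5}$ ($s{\left(W,L \right)} = -6 + \frac{1}{5} \cdot 6 = -6 + \frac{6}{5} = - \frac{24}{5}$)
$B = \frac{1}{8}$ ($B = - \frac{1}{-8} = \left(-1\right) \left(- \frac{1}{8}\right) = \frac{1}{8} \approx 0.125$)
$Z{\left(h,o \right)} = \frac{1}{40}$ ($Z{\left(h,o \right)} = \frac{5 - \frac{24}{5}}{8} = \frac{1}{8} \cdot \frac{1}{5} = \frac{1}{40}$)
$U + Z{\left(-36,-41 \right)} = 1789 + \frac{1}{40} = \frac{71561}{40}$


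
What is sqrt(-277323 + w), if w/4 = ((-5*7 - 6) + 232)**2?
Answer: I*sqrt(131399) ≈ 362.49*I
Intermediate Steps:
w = 145924 (w = 4*((-5*7 - 6) + 232)**2 = 4*((-35 - 6) + 232)**2 = 4*(-41 + 232)**2 = 4*191**2 = 4*36481 = 145924)
sqrt(-277323 + w) = sqrt(-277323 + 145924) = sqrt(-131399) = I*sqrt(131399)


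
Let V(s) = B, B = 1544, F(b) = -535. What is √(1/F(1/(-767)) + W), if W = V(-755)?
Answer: √441930865/535 ≈ 39.294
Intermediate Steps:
V(s) = 1544
W = 1544
√(1/F(1/(-767)) + W) = √(1/(-535) + 1544) = √(-1/535 + 1544) = √(826039/535) = √441930865/535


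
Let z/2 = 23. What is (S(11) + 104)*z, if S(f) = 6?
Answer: 5060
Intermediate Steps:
z = 46 (z = 2*23 = 46)
(S(11) + 104)*z = (6 + 104)*46 = 110*46 = 5060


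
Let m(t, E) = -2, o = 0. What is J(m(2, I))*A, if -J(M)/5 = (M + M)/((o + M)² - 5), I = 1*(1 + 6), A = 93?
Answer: -1860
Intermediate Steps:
I = 7 (I = 1*7 = 7)
J(M) = -10*M/(-5 + M²) (J(M) = -5*(M + M)/((0 + M)² - 5) = -5*2*M/(M² - 5) = -5*2*M/(-5 + M²) = -10*M/(-5 + M²))
J(m(2, I))*A = -10*(-2)/(-5 + (-2)²)*93 = -10*(-2)/(-5 + 4)*93 = -10*(-2)/(-1)*93 = -10*(-2)*(-1)*93 = -20*93 = -1860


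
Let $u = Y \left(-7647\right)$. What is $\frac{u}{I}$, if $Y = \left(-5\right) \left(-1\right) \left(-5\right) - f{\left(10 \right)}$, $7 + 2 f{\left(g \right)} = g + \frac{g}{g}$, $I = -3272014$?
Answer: $- \frac{206469}{3272014} \approx -0.063102$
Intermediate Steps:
$f{\left(g \right)} = -3 + \frac{g}{2}$ ($f{\left(g \right)} = - \frac{7}{2} + \frac{g + \frac{g}{g}}{2} = - \frac{7}{2} + \frac{g + 1}{2} = - \frac{7}{2} + \frac{1 + g}{2} = - \frac{7}{2} + \left(\frac{1}{2} + \frac{g}{2}\right) = -3 + \frac{g}{2}$)
$Y = -27$ ($Y = \left(-5\right) \left(-1\right) \left(-5\right) - \left(-3 + \frac{1}{2} \cdot 10\right) = 5 \left(-5\right) - \left(-3 + 5\right) = -25 - 2 = -27$)
$u = 206469$ ($u = \left(-27\right) \left(-7647\right) = 206469$)
$\frac{u}{I} = \frac{206469}{-3272014} = 206469 \left(- \frac{1}{3272014}\right) = - \frac{206469}{3272014}$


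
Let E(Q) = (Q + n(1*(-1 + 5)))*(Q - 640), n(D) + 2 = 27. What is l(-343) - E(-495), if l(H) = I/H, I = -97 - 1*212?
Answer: -182973041/343 ≈ -5.3345e+5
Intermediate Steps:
n(D) = 25 (n(D) = -2 + 27 = 25)
I = -309 (I = -97 - 212 = -309)
l(H) = -309/H
E(Q) = (-640 + Q)*(25 + Q) (E(Q) = (Q + 25)*(Q - 640) = (25 + Q)*(-640 + Q) = (-640 + Q)*(25 + Q))
l(-343) - E(-495) = -309/(-343) - (-16000 + (-495)**2 - 615*(-495)) = -309*(-1/343) - (-16000 + 245025 + 304425) = 309/343 - 1*533450 = 309/343 - 533450 = -182973041/343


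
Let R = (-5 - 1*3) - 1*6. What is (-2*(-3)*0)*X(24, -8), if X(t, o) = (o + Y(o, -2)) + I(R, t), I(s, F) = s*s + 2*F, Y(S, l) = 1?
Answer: 0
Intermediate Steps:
R = -14 (R = (-5 - 3) - 6 = -8 - 6 = -14)
I(s, F) = s**2 + 2*F
X(t, o) = 197 + o + 2*t (X(t, o) = (o + 1) + ((-14)**2 + 2*t) = (1 + o) + (196 + 2*t) = 197 + o + 2*t)
(-2*(-3)*0)*X(24, -8) = (-2*(-3)*0)*(197 - 8 + 2*24) = (6*0)*(197 - 8 + 48) = 0*237 = 0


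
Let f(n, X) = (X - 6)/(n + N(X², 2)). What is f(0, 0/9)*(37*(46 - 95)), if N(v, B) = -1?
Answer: -10878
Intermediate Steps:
f(n, X) = (-6 + X)/(-1 + n) (f(n, X) = (X - 6)/(n - 1) = (-6 + X)/(-1 + n))
f(0, 0/9)*(37*(46 - 95)) = ((-6 + 0/9)/(-1 + 0))*(37*(46 - 95)) = ((-6 + 0*(⅑))/(-1))*(37*(-49)) = -(-6 + 0)*(-1813) = -1*(-6)*(-1813) = 6*(-1813) = -10878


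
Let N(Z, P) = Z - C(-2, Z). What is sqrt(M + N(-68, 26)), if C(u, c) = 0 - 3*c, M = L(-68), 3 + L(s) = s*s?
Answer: sqrt(4349) ≈ 65.947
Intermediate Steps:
L(s) = -3 + s**2 (L(s) = -3 + s*s = -3 + s**2)
M = 4621 (M = -3 + (-68)**2 = -3 + 4624 = 4621)
C(u, c) = -3*c
N(Z, P) = 4*Z (N(Z, P) = Z - (-3)*Z = Z + 3*Z = 4*Z)
sqrt(M + N(-68, 26)) = sqrt(4621 + 4*(-68)) = sqrt(4621 - 272) = sqrt(4349)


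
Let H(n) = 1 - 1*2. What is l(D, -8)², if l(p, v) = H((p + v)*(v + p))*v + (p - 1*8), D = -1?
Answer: 1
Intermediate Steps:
H(n) = -1 (H(n) = 1 - 2 = -1)
l(p, v) = -8 + p - v (l(p, v) = -v + (p - 1*8) = -v + (p - 8) = -v + (-8 + p) = -8 + p - v)
l(D, -8)² = (-8 - 1 - 1*(-8))² = (-8 - 1 + 8)² = (-1)² = 1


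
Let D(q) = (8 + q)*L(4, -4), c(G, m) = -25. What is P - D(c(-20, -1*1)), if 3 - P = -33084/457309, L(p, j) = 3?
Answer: 24727770/457309 ≈ 54.072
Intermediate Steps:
D(q) = 24 + 3*q (D(q) = (8 + q)*3 = 24 + 3*q)
P = 1405011/457309 (P = 3 - (-33084)/457309 = 3 - 1*(-33084/457309) = 3 + 33084/457309 = 1405011/457309 ≈ 3.0723)
P - D(c(-20, -1*1)) = 1405011/457309 - (24 + 3*(-25)) = 1405011/457309 - (24 - 75) = 1405011/457309 - 1*(-51) = 1405011/457309 + 51 = 24727770/457309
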